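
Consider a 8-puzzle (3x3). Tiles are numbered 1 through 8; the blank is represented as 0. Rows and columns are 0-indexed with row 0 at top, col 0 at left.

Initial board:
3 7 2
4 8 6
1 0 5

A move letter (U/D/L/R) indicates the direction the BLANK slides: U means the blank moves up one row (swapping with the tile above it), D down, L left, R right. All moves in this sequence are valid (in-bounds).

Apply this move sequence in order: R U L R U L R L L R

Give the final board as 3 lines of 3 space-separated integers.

Answer: 3 0 7
4 8 2
1 5 6

Derivation:
After move 1 (R):
3 7 2
4 8 6
1 5 0

After move 2 (U):
3 7 2
4 8 0
1 5 6

After move 3 (L):
3 7 2
4 0 8
1 5 6

After move 4 (R):
3 7 2
4 8 0
1 5 6

After move 5 (U):
3 7 0
4 8 2
1 5 6

After move 6 (L):
3 0 7
4 8 2
1 5 6

After move 7 (R):
3 7 0
4 8 2
1 5 6

After move 8 (L):
3 0 7
4 8 2
1 5 6

After move 9 (L):
0 3 7
4 8 2
1 5 6

After move 10 (R):
3 0 7
4 8 2
1 5 6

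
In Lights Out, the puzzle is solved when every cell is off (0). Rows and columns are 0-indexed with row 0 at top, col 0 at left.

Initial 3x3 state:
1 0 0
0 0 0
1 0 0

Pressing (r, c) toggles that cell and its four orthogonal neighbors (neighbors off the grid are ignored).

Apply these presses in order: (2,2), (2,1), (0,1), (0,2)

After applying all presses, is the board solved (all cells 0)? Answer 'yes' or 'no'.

After press 1 at (2,2):
1 0 0
0 0 1
1 1 1

After press 2 at (2,1):
1 0 0
0 1 1
0 0 0

After press 3 at (0,1):
0 1 1
0 0 1
0 0 0

After press 4 at (0,2):
0 0 0
0 0 0
0 0 0

Lights still on: 0

Answer: yes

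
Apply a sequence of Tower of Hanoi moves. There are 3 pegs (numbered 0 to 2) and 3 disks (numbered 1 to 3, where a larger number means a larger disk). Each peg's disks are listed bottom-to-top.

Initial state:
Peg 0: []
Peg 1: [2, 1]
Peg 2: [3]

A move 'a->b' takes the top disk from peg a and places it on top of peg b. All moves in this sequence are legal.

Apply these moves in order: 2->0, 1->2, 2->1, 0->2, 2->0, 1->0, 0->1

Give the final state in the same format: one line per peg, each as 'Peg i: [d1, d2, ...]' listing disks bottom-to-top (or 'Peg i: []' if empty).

Answer: Peg 0: [3]
Peg 1: [2, 1]
Peg 2: []

Derivation:
After move 1 (2->0):
Peg 0: [3]
Peg 1: [2, 1]
Peg 2: []

After move 2 (1->2):
Peg 0: [3]
Peg 1: [2]
Peg 2: [1]

After move 3 (2->1):
Peg 0: [3]
Peg 1: [2, 1]
Peg 2: []

After move 4 (0->2):
Peg 0: []
Peg 1: [2, 1]
Peg 2: [3]

After move 5 (2->0):
Peg 0: [3]
Peg 1: [2, 1]
Peg 2: []

After move 6 (1->0):
Peg 0: [3, 1]
Peg 1: [2]
Peg 2: []

After move 7 (0->1):
Peg 0: [3]
Peg 1: [2, 1]
Peg 2: []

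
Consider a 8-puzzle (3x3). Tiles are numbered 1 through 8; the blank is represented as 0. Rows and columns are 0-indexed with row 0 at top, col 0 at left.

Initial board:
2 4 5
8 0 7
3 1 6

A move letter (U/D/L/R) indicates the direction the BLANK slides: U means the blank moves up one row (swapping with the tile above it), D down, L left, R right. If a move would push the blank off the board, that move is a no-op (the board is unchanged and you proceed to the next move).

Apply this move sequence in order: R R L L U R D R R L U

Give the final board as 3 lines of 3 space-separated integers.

Answer: 4 0 5
2 8 7
3 1 6

Derivation:
After move 1 (R):
2 4 5
8 7 0
3 1 6

After move 2 (R):
2 4 5
8 7 0
3 1 6

After move 3 (L):
2 4 5
8 0 7
3 1 6

After move 4 (L):
2 4 5
0 8 7
3 1 6

After move 5 (U):
0 4 5
2 8 7
3 1 6

After move 6 (R):
4 0 5
2 8 7
3 1 6

After move 7 (D):
4 8 5
2 0 7
3 1 6

After move 8 (R):
4 8 5
2 7 0
3 1 6

After move 9 (R):
4 8 5
2 7 0
3 1 6

After move 10 (L):
4 8 5
2 0 7
3 1 6

After move 11 (U):
4 0 5
2 8 7
3 1 6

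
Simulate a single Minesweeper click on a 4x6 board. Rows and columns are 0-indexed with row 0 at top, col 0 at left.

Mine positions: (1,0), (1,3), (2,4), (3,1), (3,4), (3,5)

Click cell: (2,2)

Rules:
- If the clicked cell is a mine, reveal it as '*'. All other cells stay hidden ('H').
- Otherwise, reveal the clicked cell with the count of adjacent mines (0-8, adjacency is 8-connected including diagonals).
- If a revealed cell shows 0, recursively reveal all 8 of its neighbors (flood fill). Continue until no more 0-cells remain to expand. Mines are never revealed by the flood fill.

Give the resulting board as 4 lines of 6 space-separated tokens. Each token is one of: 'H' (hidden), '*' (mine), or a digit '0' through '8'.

H H H H H H
H H H H H H
H H 2 H H H
H H H H H H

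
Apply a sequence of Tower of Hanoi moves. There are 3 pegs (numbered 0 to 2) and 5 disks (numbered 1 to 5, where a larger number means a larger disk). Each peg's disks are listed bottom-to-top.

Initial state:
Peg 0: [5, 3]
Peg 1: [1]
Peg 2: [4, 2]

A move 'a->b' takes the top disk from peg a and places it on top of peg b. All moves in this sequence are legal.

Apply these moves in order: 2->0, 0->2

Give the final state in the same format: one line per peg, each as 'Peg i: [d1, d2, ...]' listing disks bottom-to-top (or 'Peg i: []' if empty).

After move 1 (2->0):
Peg 0: [5, 3, 2]
Peg 1: [1]
Peg 2: [4]

After move 2 (0->2):
Peg 0: [5, 3]
Peg 1: [1]
Peg 2: [4, 2]

Answer: Peg 0: [5, 3]
Peg 1: [1]
Peg 2: [4, 2]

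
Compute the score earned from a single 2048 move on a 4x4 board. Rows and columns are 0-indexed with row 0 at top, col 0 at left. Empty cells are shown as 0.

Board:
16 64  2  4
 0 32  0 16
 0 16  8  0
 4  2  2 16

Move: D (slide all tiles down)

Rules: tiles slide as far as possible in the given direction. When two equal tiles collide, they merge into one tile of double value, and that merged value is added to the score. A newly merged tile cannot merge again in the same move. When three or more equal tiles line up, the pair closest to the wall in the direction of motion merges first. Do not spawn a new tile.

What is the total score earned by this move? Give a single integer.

Answer: 32

Derivation:
Slide down:
col 0: [16, 0, 0, 4] -> [0, 0, 16, 4]  score +0 (running 0)
col 1: [64, 32, 16, 2] -> [64, 32, 16, 2]  score +0 (running 0)
col 2: [2, 0, 8, 2] -> [0, 2, 8, 2]  score +0 (running 0)
col 3: [4, 16, 0, 16] -> [0, 0, 4, 32]  score +32 (running 32)
Board after move:
 0 64  0  0
 0 32  2  0
16 16  8  4
 4  2  2 32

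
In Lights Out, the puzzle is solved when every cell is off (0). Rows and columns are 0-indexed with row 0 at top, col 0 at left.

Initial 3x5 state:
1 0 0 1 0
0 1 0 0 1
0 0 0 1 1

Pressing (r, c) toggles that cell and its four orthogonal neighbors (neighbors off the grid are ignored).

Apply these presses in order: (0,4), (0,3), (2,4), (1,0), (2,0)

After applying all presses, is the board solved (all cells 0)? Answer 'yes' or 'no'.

After press 1 at (0,4):
1 0 0 0 1
0 1 0 0 0
0 0 0 1 1

After press 2 at (0,3):
1 0 1 1 0
0 1 0 1 0
0 0 0 1 1

After press 3 at (2,4):
1 0 1 1 0
0 1 0 1 1
0 0 0 0 0

After press 4 at (1,0):
0 0 1 1 0
1 0 0 1 1
1 0 0 0 0

After press 5 at (2,0):
0 0 1 1 0
0 0 0 1 1
0 1 0 0 0

Lights still on: 5

Answer: no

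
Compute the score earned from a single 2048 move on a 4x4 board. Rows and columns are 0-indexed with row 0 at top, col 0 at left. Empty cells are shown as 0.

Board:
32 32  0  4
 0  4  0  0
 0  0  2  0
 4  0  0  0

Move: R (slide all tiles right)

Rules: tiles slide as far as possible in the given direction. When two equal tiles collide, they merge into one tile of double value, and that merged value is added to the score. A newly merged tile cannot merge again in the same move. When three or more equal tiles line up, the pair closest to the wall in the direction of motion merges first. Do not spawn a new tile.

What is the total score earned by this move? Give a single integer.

Answer: 64

Derivation:
Slide right:
row 0: [32, 32, 0, 4] -> [0, 0, 64, 4]  score +64 (running 64)
row 1: [0, 4, 0, 0] -> [0, 0, 0, 4]  score +0 (running 64)
row 2: [0, 0, 2, 0] -> [0, 0, 0, 2]  score +0 (running 64)
row 3: [4, 0, 0, 0] -> [0, 0, 0, 4]  score +0 (running 64)
Board after move:
 0  0 64  4
 0  0  0  4
 0  0  0  2
 0  0  0  4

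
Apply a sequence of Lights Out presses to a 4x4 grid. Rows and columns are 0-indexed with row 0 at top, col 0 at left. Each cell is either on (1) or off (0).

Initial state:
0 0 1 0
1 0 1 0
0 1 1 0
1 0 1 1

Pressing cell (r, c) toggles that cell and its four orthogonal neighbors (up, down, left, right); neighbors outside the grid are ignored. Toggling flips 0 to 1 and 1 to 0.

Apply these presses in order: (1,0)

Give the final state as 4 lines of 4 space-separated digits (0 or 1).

Answer: 1 0 1 0
0 1 1 0
1 1 1 0
1 0 1 1

Derivation:
After press 1 at (1,0):
1 0 1 0
0 1 1 0
1 1 1 0
1 0 1 1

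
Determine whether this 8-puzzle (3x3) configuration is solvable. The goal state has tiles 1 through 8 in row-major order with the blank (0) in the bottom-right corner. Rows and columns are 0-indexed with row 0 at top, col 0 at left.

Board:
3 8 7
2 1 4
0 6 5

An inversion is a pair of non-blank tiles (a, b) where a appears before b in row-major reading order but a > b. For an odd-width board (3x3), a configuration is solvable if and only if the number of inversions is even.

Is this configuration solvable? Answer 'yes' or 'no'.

Answer: no

Derivation:
Inversions (pairs i<j in row-major order where tile[i] > tile[j] > 0): 15
15 is odd, so the puzzle is not solvable.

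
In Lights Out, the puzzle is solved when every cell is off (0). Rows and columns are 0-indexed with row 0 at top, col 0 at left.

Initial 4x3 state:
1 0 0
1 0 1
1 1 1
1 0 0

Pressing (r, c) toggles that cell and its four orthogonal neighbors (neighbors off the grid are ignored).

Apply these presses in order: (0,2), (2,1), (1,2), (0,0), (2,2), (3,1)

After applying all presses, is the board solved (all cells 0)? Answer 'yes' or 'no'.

Answer: yes

Derivation:
After press 1 at (0,2):
1 1 1
1 0 0
1 1 1
1 0 0

After press 2 at (2,1):
1 1 1
1 1 0
0 0 0
1 1 0

After press 3 at (1,2):
1 1 0
1 0 1
0 0 1
1 1 0

After press 4 at (0,0):
0 0 0
0 0 1
0 0 1
1 1 0

After press 5 at (2,2):
0 0 0
0 0 0
0 1 0
1 1 1

After press 6 at (3,1):
0 0 0
0 0 0
0 0 0
0 0 0

Lights still on: 0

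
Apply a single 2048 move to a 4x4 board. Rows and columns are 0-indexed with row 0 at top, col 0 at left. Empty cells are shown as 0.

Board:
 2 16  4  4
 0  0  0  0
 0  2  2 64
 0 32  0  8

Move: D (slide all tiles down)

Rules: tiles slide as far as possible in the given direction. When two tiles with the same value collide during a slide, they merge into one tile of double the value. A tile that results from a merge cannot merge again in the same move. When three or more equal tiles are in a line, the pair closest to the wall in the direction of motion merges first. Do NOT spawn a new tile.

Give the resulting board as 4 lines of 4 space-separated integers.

Slide down:
col 0: [2, 0, 0, 0] -> [0, 0, 0, 2]
col 1: [16, 0, 2, 32] -> [0, 16, 2, 32]
col 2: [4, 0, 2, 0] -> [0, 0, 4, 2]
col 3: [4, 0, 64, 8] -> [0, 4, 64, 8]

Answer:  0  0  0  0
 0 16  0  4
 0  2  4 64
 2 32  2  8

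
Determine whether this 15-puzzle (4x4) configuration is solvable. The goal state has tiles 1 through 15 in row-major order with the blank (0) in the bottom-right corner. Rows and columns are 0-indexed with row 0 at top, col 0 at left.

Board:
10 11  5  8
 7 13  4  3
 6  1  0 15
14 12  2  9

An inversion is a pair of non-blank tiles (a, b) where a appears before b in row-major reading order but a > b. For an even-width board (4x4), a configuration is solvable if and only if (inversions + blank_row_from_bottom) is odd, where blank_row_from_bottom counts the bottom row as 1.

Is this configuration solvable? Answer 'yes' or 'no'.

Answer: no

Derivation:
Inversions: 56
Blank is in row 2 (0-indexed from top), which is row 2 counting from the bottom (bottom = 1).
56 + 2 = 58, which is even, so the puzzle is not solvable.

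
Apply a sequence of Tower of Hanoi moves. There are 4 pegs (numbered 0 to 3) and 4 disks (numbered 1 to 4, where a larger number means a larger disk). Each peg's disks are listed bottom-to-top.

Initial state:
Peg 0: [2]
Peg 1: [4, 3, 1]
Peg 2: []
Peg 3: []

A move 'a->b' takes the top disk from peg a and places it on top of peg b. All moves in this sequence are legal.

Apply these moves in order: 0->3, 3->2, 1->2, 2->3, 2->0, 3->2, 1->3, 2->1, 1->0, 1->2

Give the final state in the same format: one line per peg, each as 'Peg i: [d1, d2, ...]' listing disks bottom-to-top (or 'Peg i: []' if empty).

After move 1 (0->3):
Peg 0: []
Peg 1: [4, 3, 1]
Peg 2: []
Peg 3: [2]

After move 2 (3->2):
Peg 0: []
Peg 1: [4, 3, 1]
Peg 2: [2]
Peg 3: []

After move 3 (1->2):
Peg 0: []
Peg 1: [4, 3]
Peg 2: [2, 1]
Peg 3: []

After move 4 (2->3):
Peg 0: []
Peg 1: [4, 3]
Peg 2: [2]
Peg 3: [1]

After move 5 (2->0):
Peg 0: [2]
Peg 1: [4, 3]
Peg 2: []
Peg 3: [1]

After move 6 (3->2):
Peg 0: [2]
Peg 1: [4, 3]
Peg 2: [1]
Peg 3: []

After move 7 (1->3):
Peg 0: [2]
Peg 1: [4]
Peg 2: [1]
Peg 3: [3]

After move 8 (2->1):
Peg 0: [2]
Peg 1: [4, 1]
Peg 2: []
Peg 3: [3]

After move 9 (1->0):
Peg 0: [2, 1]
Peg 1: [4]
Peg 2: []
Peg 3: [3]

After move 10 (1->2):
Peg 0: [2, 1]
Peg 1: []
Peg 2: [4]
Peg 3: [3]

Answer: Peg 0: [2, 1]
Peg 1: []
Peg 2: [4]
Peg 3: [3]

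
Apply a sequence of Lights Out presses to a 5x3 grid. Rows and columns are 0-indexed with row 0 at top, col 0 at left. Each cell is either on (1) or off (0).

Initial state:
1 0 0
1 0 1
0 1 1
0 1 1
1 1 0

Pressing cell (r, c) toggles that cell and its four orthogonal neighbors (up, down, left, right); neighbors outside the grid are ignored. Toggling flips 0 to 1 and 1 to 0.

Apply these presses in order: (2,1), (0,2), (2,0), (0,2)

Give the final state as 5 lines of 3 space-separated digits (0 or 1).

Answer: 1 0 0
0 1 1
0 1 0
1 0 1
1 1 0

Derivation:
After press 1 at (2,1):
1 0 0
1 1 1
1 0 0
0 0 1
1 1 0

After press 2 at (0,2):
1 1 1
1 1 0
1 0 0
0 0 1
1 1 0

After press 3 at (2,0):
1 1 1
0 1 0
0 1 0
1 0 1
1 1 0

After press 4 at (0,2):
1 0 0
0 1 1
0 1 0
1 0 1
1 1 0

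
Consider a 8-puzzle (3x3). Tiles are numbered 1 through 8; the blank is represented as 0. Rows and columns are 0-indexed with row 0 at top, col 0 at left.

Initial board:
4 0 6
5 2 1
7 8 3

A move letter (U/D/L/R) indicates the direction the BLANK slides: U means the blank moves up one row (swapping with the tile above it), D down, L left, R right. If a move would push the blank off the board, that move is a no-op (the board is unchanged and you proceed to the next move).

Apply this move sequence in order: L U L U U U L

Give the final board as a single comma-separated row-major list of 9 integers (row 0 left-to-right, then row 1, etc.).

After move 1 (L):
0 4 6
5 2 1
7 8 3

After move 2 (U):
0 4 6
5 2 1
7 8 3

After move 3 (L):
0 4 6
5 2 1
7 8 3

After move 4 (U):
0 4 6
5 2 1
7 8 3

After move 5 (U):
0 4 6
5 2 1
7 8 3

After move 6 (U):
0 4 6
5 2 1
7 8 3

After move 7 (L):
0 4 6
5 2 1
7 8 3

Answer: 0, 4, 6, 5, 2, 1, 7, 8, 3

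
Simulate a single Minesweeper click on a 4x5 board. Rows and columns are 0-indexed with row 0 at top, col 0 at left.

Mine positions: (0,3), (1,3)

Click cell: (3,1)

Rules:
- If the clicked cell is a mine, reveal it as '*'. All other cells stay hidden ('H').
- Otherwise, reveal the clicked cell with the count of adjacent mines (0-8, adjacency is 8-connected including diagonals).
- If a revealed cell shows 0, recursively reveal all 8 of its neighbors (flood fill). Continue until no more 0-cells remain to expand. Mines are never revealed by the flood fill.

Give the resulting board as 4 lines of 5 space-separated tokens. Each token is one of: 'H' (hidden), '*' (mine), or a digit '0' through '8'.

0 0 2 H H
0 0 2 H H
0 0 1 1 1
0 0 0 0 0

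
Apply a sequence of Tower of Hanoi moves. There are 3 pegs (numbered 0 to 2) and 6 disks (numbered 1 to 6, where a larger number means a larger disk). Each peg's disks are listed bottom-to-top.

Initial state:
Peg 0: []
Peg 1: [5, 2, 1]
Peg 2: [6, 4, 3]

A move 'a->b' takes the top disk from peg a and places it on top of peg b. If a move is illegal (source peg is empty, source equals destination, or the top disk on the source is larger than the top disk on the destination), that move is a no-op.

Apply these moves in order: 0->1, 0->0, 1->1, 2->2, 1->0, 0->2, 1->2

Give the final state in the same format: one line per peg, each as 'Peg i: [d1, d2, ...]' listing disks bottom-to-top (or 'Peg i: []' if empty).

Answer: Peg 0: []
Peg 1: [5, 2]
Peg 2: [6, 4, 3, 1]

Derivation:
After move 1 (0->1):
Peg 0: []
Peg 1: [5, 2, 1]
Peg 2: [6, 4, 3]

After move 2 (0->0):
Peg 0: []
Peg 1: [5, 2, 1]
Peg 2: [6, 4, 3]

After move 3 (1->1):
Peg 0: []
Peg 1: [5, 2, 1]
Peg 2: [6, 4, 3]

After move 4 (2->2):
Peg 0: []
Peg 1: [5, 2, 1]
Peg 2: [6, 4, 3]

After move 5 (1->0):
Peg 0: [1]
Peg 1: [5, 2]
Peg 2: [6, 4, 3]

After move 6 (0->2):
Peg 0: []
Peg 1: [5, 2]
Peg 2: [6, 4, 3, 1]

After move 7 (1->2):
Peg 0: []
Peg 1: [5, 2]
Peg 2: [6, 4, 3, 1]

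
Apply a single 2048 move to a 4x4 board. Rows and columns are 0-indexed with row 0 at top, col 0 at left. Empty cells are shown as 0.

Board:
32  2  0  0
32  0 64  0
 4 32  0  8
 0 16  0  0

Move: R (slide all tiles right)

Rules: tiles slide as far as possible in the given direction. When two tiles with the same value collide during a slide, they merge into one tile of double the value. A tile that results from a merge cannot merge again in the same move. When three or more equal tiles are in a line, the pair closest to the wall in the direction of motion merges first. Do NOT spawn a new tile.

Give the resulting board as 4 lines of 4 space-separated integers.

Answer:  0  0 32  2
 0  0 32 64
 0  4 32  8
 0  0  0 16

Derivation:
Slide right:
row 0: [32, 2, 0, 0] -> [0, 0, 32, 2]
row 1: [32, 0, 64, 0] -> [0, 0, 32, 64]
row 2: [4, 32, 0, 8] -> [0, 4, 32, 8]
row 3: [0, 16, 0, 0] -> [0, 0, 0, 16]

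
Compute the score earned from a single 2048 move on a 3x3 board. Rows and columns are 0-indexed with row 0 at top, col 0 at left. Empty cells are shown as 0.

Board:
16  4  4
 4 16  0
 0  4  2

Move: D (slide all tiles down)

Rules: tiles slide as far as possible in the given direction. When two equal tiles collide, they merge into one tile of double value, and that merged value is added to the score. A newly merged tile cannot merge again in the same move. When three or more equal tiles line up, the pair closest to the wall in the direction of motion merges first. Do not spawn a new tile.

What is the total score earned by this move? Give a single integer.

Answer: 0

Derivation:
Slide down:
col 0: [16, 4, 0] -> [0, 16, 4]  score +0 (running 0)
col 1: [4, 16, 4] -> [4, 16, 4]  score +0 (running 0)
col 2: [4, 0, 2] -> [0, 4, 2]  score +0 (running 0)
Board after move:
 0  4  0
16 16  4
 4  4  2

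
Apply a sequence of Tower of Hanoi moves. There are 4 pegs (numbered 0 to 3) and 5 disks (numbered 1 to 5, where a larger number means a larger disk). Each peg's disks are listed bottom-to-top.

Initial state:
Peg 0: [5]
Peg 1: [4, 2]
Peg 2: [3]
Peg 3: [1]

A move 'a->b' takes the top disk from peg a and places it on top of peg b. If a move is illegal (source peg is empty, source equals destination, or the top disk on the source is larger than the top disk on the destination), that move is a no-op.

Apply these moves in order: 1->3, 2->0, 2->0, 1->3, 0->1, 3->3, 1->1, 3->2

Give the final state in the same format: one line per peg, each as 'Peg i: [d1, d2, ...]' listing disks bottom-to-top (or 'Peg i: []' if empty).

After move 1 (1->3):
Peg 0: [5]
Peg 1: [4, 2]
Peg 2: [3]
Peg 3: [1]

After move 2 (2->0):
Peg 0: [5, 3]
Peg 1: [4, 2]
Peg 2: []
Peg 3: [1]

After move 3 (2->0):
Peg 0: [5, 3]
Peg 1: [4, 2]
Peg 2: []
Peg 3: [1]

After move 4 (1->3):
Peg 0: [5, 3]
Peg 1: [4, 2]
Peg 2: []
Peg 3: [1]

After move 5 (0->1):
Peg 0: [5, 3]
Peg 1: [4, 2]
Peg 2: []
Peg 3: [1]

After move 6 (3->3):
Peg 0: [5, 3]
Peg 1: [4, 2]
Peg 2: []
Peg 3: [1]

After move 7 (1->1):
Peg 0: [5, 3]
Peg 1: [4, 2]
Peg 2: []
Peg 3: [1]

After move 8 (3->2):
Peg 0: [5, 3]
Peg 1: [4, 2]
Peg 2: [1]
Peg 3: []

Answer: Peg 0: [5, 3]
Peg 1: [4, 2]
Peg 2: [1]
Peg 3: []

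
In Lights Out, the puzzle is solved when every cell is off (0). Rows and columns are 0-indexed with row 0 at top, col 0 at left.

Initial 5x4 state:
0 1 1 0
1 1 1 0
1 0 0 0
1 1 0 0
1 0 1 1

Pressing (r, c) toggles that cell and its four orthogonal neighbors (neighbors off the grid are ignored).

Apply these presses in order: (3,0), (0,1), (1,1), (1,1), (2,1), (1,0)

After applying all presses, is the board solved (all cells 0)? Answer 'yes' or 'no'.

After press 1 at (3,0):
0 1 1 0
1 1 1 0
0 0 0 0
0 0 0 0
0 0 1 1

After press 2 at (0,1):
1 0 0 0
1 0 1 0
0 0 0 0
0 0 0 0
0 0 1 1

After press 3 at (1,1):
1 1 0 0
0 1 0 0
0 1 0 0
0 0 0 0
0 0 1 1

After press 4 at (1,1):
1 0 0 0
1 0 1 0
0 0 0 0
0 0 0 0
0 0 1 1

After press 5 at (2,1):
1 0 0 0
1 1 1 0
1 1 1 0
0 1 0 0
0 0 1 1

After press 6 at (1,0):
0 0 0 0
0 0 1 0
0 1 1 0
0 1 0 0
0 0 1 1

Lights still on: 6

Answer: no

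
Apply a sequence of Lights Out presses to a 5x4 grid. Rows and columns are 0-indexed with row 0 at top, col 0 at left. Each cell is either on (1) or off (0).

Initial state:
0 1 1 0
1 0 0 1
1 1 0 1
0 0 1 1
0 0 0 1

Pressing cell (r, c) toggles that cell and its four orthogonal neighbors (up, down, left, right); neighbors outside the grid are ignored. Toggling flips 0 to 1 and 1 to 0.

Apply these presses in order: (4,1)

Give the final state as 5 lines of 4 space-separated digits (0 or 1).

Answer: 0 1 1 0
1 0 0 1
1 1 0 1
0 1 1 1
1 1 1 1

Derivation:
After press 1 at (4,1):
0 1 1 0
1 0 0 1
1 1 0 1
0 1 1 1
1 1 1 1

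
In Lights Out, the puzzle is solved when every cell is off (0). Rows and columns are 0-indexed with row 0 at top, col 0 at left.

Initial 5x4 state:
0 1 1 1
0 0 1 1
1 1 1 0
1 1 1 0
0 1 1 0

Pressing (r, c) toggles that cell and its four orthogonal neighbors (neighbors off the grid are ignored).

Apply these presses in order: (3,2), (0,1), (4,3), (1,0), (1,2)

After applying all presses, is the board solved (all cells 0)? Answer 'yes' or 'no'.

Answer: no

Derivation:
After press 1 at (3,2):
0 1 1 1
0 0 1 1
1 1 0 0
1 0 0 1
0 1 0 0

After press 2 at (0,1):
1 0 0 1
0 1 1 1
1 1 0 0
1 0 0 1
0 1 0 0

After press 3 at (4,3):
1 0 0 1
0 1 1 1
1 1 0 0
1 0 0 0
0 1 1 1

After press 4 at (1,0):
0 0 0 1
1 0 1 1
0 1 0 0
1 0 0 0
0 1 1 1

After press 5 at (1,2):
0 0 1 1
1 1 0 0
0 1 1 0
1 0 0 0
0 1 1 1

Lights still on: 10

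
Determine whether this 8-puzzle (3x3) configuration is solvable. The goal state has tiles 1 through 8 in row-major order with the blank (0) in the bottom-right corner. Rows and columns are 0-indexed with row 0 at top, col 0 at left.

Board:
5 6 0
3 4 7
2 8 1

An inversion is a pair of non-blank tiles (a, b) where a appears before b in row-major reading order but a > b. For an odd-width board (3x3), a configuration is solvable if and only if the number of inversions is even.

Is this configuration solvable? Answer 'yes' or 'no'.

Inversions (pairs i<j in row-major order where tile[i] > tile[j] > 0): 16
16 is even, so the puzzle is solvable.

Answer: yes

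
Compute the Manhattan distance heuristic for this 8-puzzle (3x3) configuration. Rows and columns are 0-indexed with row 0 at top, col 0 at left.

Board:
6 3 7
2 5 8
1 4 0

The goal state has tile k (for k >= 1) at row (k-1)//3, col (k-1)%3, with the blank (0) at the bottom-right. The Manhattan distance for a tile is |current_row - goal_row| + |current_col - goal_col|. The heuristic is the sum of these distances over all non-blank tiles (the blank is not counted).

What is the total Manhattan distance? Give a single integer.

Tile 6: (0,0)->(1,2) = 3
Tile 3: (0,1)->(0,2) = 1
Tile 7: (0,2)->(2,0) = 4
Tile 2: (1,0)->(0,1) = 2
Tile 5: (1,1)->(1,1) = 0
Tile 8: (1,2)->(2,1) = 2
Tile 1: (2,0)->(0,0) = 2
Tile 4: (2,1)->(1,0) = 2
Sum: 3 + 1 + 4 + 2 + 0 + 2 + 2 + 2 = 16

Answer: 16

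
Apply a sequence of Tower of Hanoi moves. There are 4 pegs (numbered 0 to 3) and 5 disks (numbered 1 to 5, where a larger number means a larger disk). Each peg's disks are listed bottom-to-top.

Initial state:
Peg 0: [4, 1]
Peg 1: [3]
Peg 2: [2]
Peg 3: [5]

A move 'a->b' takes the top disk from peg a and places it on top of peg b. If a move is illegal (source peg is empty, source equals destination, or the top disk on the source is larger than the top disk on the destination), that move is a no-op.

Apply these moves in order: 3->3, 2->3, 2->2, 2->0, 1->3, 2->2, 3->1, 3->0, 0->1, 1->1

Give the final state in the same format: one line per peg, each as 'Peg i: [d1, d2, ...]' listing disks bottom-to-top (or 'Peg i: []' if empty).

After move 1 (3->3):
Peg 0: [4, 1]
Peg 1: [3]
Peg 2: [2]
Peg 3: [5]

After move 2 (2->3):
Peg 0: [4, 1]
Peg 1: [3]
Peg 2: []
Peg 3: [5, 2]

After move 3 (2->2):
Peg 0: [4, 1]
Peg 1: [3]
Peg 2: []
Peg 3: [5, 2]

After move 4 (2->0):
Peg 0: [4, 1]
Peg 1: [3]
Peg 2: []
Peg 3: [5, 2]

After move 5 (1->3):
Peg 0: [4, 1]
Peg 1: [3]
Peg 2: []
Peg 3: [5, 2]

After move 6 (2->2):
Peg 0: [4, 1]
Peg 1: [3]
Peg 2: []
Peg 3: [5, 2]

After move 7 (3->1):
Peg 0: [4, 1]
Peg 1: [3, 2]
Peg 2: []
Peg 3: [5]

After move 8 (3->0):
Peg 0: [4, 1]
Peg 1: [3, 2]
Peg 2: []
Peg 3: [5]

After move 9 (0->1):
Peg 0: [4]
Peg 1: [3, 2, 1]
Peg 2: []
Peg 3: [5]

After move 10 (1->1):
Peg 0: [4]
Peg 1: [3, 2, 1]
Peg 2: []
Peg 3: [5]

Answer: Peg 0: [4]
Peg 1: [3, 2, 1]
Peg 2: []
Peg 3: [5]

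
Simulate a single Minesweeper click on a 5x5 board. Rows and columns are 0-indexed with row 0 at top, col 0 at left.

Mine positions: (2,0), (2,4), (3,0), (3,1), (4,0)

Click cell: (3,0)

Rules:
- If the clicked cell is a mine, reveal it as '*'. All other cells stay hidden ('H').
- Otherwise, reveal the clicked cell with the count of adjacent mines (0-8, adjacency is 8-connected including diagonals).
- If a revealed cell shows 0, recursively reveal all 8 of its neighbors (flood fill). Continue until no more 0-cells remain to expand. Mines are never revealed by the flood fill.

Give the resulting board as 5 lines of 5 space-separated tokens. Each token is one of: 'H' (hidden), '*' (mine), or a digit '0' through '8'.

H H H H H
H H H H H
H H H H H
* H H H H
H H H H H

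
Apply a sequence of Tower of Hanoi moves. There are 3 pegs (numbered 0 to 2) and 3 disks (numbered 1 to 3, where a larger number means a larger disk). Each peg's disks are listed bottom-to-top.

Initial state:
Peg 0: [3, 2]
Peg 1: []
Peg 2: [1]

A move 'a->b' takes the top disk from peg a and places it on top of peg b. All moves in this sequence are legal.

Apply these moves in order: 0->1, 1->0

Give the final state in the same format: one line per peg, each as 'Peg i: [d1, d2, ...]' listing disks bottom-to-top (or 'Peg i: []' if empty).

Answer: Peg 0: [3, 2]
Peg 1: []
Peg 2: [1]

Derivation:
After move 1 (0->1):
Peg 0: [3]
Peg 1: [2]
Peg 2: [1]

After move 2 (1->0):
Peg 0: [3, 2]
Peg 1: []
Peg 2: [1]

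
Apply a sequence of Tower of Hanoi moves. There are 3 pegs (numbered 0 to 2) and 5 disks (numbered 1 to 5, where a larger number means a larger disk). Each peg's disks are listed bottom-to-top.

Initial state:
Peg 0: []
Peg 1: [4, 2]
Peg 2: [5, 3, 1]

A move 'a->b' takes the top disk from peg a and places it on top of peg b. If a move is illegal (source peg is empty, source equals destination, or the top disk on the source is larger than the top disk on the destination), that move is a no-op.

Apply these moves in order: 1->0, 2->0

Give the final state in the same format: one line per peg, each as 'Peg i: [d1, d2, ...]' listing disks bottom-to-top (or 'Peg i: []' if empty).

Answer: Peg 0: [2, 1]
Peg 1: [4]
Peg 2: [5, 3]

Derivation:
After move 1 (1->0):
Peg 0: [2]
Peg 1: [4]
Peg 2: [5, 3, 1]

After move 2 (2->0):
Peg 0: [2, 1]
Peg 1: [4]
Peg 2: [5, 3]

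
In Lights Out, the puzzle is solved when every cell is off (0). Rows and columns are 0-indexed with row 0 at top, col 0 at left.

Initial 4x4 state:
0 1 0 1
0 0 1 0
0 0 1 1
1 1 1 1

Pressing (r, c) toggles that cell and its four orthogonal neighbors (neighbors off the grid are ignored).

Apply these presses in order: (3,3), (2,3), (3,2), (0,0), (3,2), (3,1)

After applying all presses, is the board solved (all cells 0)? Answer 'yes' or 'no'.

After press 1 at (3,3):
0 1 0 1
0 0 1 0
0 0 1 0
1 1 0 0

After press 2 at (2,3):
0 1 0 1
0 0 1 1
0 0 0 1
1 1 0 1

After press 3 at (3,2):
0 1 0 1
0 0 1 1
0 0 1 1
1 0 1 0

After press 4 at (0,0):
1 0 0 1
1 0 1 1
0 0 1 1
1 0 1 0

After press 5 at (3,2):
1 0 0 1
1 0 1 1
0 0 0 1
1 1 0 1

After press 6 at (3,1):
1 0 0 1
1 0 1 1
0 1 0 1
0 0 1 1

Lights still on: 9

Answer: no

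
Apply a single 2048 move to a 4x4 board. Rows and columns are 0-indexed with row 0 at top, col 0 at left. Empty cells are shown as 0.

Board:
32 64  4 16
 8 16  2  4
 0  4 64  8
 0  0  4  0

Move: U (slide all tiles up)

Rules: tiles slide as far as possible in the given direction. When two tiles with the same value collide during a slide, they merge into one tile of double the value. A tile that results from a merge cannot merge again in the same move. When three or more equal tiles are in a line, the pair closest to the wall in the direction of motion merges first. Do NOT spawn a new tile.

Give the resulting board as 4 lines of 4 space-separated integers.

Slide up:
col 0: [32, 8, 0, 0] -> [32, 8, 0, 0]
col 1: [64, 16, 4, 0] -> [64, 16, 4, 0]
col 2: [4, 2, 64, 4] -> [4, 2, 64, 4]
col 3: [16, 4, 8, 0] -> [16, 4, 8, 0]

Answer: 32 64  4 16
 8 16  2  4
 0  4 64  8
 0  0  4  0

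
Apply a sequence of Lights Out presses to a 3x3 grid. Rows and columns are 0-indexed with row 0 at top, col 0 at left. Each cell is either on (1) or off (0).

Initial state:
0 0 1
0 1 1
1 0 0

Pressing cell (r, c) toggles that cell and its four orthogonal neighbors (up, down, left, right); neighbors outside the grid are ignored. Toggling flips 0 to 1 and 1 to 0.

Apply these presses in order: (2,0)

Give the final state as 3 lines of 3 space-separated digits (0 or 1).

Answer: 0 0 1
1 1 1
0 1 0

Derivation:
After press 1 at (2,0):
0 0 1
1 1 1
0 1 0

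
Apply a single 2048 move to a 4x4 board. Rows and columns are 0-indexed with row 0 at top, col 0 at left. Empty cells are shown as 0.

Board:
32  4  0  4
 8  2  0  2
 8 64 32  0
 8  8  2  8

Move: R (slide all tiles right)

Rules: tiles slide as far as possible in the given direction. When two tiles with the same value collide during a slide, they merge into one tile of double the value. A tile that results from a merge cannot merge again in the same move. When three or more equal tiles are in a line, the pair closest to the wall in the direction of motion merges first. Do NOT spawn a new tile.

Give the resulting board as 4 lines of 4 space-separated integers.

Slide right:
row 0: [32, 4, 0, 4] -> [0, 0, 32, 8]
row 1: [8, 2, 0, 2] -> [0, 0, 8, 4]
row 2: [8, 64, 32, 0] -> [0, 8, 64, 32]
row 3: [8, 8, 2, 8] -> [0, 16, 2, 8]

Answer:  0  0 32  8
 0  0  8  4
 0  8 64 32
 0 16  2  8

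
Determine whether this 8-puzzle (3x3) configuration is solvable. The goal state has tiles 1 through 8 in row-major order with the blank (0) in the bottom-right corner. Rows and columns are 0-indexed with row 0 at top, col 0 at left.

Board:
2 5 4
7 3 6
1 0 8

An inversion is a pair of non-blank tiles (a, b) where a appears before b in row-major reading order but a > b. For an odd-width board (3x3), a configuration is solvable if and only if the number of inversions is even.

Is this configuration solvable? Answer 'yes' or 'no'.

Inversions (pairs i<j in row-major order where tile[i] > tile[j] > 0): 11
11 is odd, so the puzzle is not solvable.

Answer: no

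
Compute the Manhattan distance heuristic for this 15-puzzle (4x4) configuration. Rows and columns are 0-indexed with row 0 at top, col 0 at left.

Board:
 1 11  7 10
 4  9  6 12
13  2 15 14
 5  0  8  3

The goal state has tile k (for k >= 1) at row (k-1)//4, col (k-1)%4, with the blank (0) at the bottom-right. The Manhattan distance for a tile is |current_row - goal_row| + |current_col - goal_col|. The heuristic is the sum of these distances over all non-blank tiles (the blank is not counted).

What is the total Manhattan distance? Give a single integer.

Tile 1: (0,0)->(0,0) = 0
Tile 11: (0,1)->(2,2) = 3
Tile 7: (0,2)->(1,2) = 1
Tile 10: (0,3)->(2,1) = 4
Tile 4: (1,0)->(0,3) = 4
Tile 9: (1,1)->(2,0) = 2
Tile 6: (1,2)->(1,1) = 1
Tile 12: (1,3)->(2,3) = 1
Tile 13: (2,0)->(3,0) = 1
Tile 2: (2,1)->(0,1) = 2
Tile 15: (2,2)->(3,2) = 1
Tile 14: (2,3)->(3,1) = 3
Tile 5: (3,0)->(1,0) = 2
Tile 8: (3,2)->(1,3) = 3
Tile 3: (3,3)->(0,2) = 4
Sum: 0 + 3 + 1 + 4 + 4 + 2 + 1 + 1 + 1 + 2 + 1 + 3 + 2 + 3 + 4 = 32

Answer: 32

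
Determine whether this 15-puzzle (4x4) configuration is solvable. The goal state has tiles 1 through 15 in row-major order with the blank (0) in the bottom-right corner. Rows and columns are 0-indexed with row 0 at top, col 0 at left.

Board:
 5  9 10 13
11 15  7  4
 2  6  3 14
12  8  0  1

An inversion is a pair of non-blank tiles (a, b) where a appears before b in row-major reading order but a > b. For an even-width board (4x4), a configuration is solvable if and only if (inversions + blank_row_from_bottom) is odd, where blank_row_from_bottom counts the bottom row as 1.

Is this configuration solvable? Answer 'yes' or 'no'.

Inversions: 61
Blank is in row 3 (0-indexed from top), which is row 1 counting from the bottom (bottom = 1).
61 + 1 = 62, which is even, so the puzzle is not solvable.

Answer: no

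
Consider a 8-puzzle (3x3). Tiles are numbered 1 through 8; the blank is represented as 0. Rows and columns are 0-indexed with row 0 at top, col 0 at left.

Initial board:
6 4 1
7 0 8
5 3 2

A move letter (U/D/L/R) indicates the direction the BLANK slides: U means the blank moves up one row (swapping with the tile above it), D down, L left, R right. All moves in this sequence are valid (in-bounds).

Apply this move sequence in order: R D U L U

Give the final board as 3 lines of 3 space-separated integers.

Answer: 6 0 1
7 4 8
5 3 2

Derivation:
After move 1 (R):
6 4 1
7 8 0
5 3 2

After move 2 (D):
6 4 1
7 8 2
5 3 0

After move 3 (U):
6 4 1
7 8 0
5 3 2

After move 4 (L):
6 4 1
7 0 8
5 3 2

After move 5 (U):
6 0 1
7 4 8
5 3 2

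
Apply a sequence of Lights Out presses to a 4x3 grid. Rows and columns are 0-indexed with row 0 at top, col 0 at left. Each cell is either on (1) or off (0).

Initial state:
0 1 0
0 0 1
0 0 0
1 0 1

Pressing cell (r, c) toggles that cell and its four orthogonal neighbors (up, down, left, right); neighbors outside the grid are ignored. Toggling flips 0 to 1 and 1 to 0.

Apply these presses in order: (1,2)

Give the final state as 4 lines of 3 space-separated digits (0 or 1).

Answer: 0 1 1
0 1 0
0 0 1
1 0 1

Derivation:
After press 1 at (1,2):
0 1 1
0 1 0
0 0 1
1 0 1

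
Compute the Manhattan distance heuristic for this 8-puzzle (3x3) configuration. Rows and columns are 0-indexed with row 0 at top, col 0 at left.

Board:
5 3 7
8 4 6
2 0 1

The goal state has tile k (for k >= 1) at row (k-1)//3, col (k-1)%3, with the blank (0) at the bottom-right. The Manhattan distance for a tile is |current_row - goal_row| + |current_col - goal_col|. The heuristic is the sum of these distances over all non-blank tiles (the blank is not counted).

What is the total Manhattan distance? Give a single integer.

Answer: 17

Derivation:
Tile 5: (0,0)->(1,1) = 2
Tile 3: (0,1)->(0,2) = 1
Tile 7: (0,2)->(2,0) = 4
Tile 8: (1,0)->(2,1) = 2
Tile 4: (1,1)->(1,0) = 1
Tile 6: (1,2)->(1,2) = 0
Tile 2: (2,0)->(0,1) = 3
Tile 1: (2,2)->(0,0) = 4
Sum: 2 + 1 + 4 + 2 + 1 + 0 + 3 + 4 = 17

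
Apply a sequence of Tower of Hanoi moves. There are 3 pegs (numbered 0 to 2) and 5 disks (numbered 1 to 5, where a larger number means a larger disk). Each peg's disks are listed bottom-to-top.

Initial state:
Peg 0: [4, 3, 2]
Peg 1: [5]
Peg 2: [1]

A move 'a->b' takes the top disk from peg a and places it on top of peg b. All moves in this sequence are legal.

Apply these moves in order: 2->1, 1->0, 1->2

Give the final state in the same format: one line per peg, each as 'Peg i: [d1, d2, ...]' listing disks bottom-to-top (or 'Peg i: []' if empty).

After move 1 (2->1):
Peg 0: [4, 3, 2]
Peg 1: [5, 1]
Peg 2: []

After move 2 (1->0):
Peg 0: [4, 3, 2, 1]
Peg 1: [5]
Peg 2: []

After move 3 (1->2):
Peg 0: [4, 3, 2, 1]
Peg 1: []
Peg 2: [5]

Answer: Peg 0: [4, 3, 2, 1]
Peg 1: []
Peg 2: [5]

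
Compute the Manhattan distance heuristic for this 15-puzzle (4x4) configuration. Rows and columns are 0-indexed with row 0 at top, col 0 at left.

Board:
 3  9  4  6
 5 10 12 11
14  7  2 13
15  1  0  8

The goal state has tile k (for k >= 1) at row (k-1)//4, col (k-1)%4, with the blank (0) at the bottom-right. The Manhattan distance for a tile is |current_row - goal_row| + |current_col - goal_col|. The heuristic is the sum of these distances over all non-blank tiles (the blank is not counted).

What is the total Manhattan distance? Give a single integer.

Tile 3: (0,0)->(0,2) = 2
Tile 9: (0,1)->(2,0) = 3
Tile 4: (0,2)->(0,3) = 1
Tile 6: (0,3)->(1,1) = 3
Tile 5: (1,0)->(1,0) = 0
Tile 10: (1,1)->(2,1) = 1
Tile 12: (1,2)->(2,3) = 2
Tile 11: (1,3)->(2,2) = 2
Tile 14: (2,0)->(3,1) = 2
Tile 7: (2,1)->(1,2) = 2
Tile 2: (2,2)->(0,1) = 3
Tile 13: (2,3)->(3,0) = 4
Tile 15: (3,0)->(3,2) = 2
Tile 1: (3,1)->(0,0) = 4
Tile 8: (3,3)->(1,3) = 2
Sum: 2 + 3 + 1 + 3 + 0 + 1 + 2 + 2 + 2 + 2 + 3 + 4 + 2 + 4 + 2 = 33

Answer: 33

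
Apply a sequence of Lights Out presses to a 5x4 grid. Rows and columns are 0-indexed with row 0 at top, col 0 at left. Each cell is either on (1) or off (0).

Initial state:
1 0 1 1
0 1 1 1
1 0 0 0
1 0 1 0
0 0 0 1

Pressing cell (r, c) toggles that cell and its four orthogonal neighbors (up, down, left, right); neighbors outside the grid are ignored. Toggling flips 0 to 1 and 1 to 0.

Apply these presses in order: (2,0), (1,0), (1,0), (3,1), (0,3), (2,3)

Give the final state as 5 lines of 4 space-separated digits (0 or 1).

Answer: 1 0 0 0
1 1 1 1
0 0 1 1
1 1 0 1
0 1 0 1

Derivation:
After press 1 at (2,0):
1 0 1 1
1 1 1 1
0 1 0 0
0 0 1 0
0 0 0 1

After press 2 at (1,0):
0 0 1 1
0 0 1 1
1 1 0 0
0 0 1 0
0 0 0 1

After press 3 at (1,0):
1 0 1 1
1 1 1 1
0 1 0 0
0 0 1 0
0 0 0 1

After press 4 at (3,1):
1 0 1 1
1 1 1 1
0 0 0 0
1 1 0 0
0 1 0 1

After press 5 at (0,3):
1 0 0 0
1 1 1 0
0 0 0 0
1 1 0 0
0 1 0 1

After press 6 at (2,3):
1 0 0 0
1 1 1 1
0 0 1 1
1 1 0 1
0 1 0 1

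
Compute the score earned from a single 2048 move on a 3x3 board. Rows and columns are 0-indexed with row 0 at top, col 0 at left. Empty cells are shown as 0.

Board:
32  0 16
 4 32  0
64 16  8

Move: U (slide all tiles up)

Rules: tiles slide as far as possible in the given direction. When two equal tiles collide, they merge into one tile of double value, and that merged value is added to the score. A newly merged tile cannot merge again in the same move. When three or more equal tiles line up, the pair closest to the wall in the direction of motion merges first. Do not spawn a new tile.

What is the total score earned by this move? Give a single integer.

Answer: 0

Derivation:
Slide up:
col 0: [32, 4, 64] -> [32, 4, 64]  score +0 (running 0)
col 1: [0, 32, 16] -> [32, 16, 0]  score +0 (running 0)
col 2: [16, 0, 8] -> [16, 8, 0]  score +0 (running 0)
Board after move:
32 32 16
 4 16  8
64  0  0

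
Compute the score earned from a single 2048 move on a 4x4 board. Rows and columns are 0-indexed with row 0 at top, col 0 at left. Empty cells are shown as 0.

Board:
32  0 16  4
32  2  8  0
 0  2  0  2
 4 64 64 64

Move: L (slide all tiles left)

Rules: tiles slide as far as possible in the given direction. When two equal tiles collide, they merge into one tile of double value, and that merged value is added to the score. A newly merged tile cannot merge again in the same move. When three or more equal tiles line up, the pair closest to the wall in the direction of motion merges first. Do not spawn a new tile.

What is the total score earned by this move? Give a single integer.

Answer: 132

Derivation:
Slide left:
row 0: [32, 0, 16, 4] -> [32, 16, 4, 0]  score +0 (running 0)
row 1: [32, 2, 8, 0] -> [32, 2, 8, 0]  score +0 (running 0)
row 2: [0, 2, 0, 2] -> [4, 0, 0, 0]  score +4 (running 4)
row 3: [4, 64, 64, 64] -> [4, 128, 64, 0]  score +128 (running 132)
Board after move:
 32  16   4   0
 32   2   8   0
  4   0   0   0
  4 128  64   0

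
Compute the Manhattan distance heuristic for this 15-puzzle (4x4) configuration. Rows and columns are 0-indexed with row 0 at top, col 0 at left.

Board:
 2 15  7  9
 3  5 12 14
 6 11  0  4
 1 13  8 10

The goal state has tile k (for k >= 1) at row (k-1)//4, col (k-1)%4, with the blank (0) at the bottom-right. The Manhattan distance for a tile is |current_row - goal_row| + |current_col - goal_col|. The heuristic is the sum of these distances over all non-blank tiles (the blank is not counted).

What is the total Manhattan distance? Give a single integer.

Answer: 36

Derivation:
Tile 2: at (0,0), goal (0,1), distance |0-0|+|0-1| = 1
Tile 15: at (0,1), goal (3,2), distance |0-3|+|1-2| = 4
Tile 7: at (0,2), goal (1,2), distance |0-1|+|2-2| = 1
Tile 9: at (0,3), goal (2,0), distance |0-2|+|3-0| = 5
Tile 3: at (1,0), goal (0,2), distance |1-0|+|0-2| = 3
Tile 5: at (1,1), goal (1,0), distance |1-1|+|1-0| = 1
Tile 12: at (1,2), goal (2,3), distance |1-2|+|2-3| = 2
Tile 14: at (1,3), goal (3,1), distance |1-3|+|3-1| = 4
Tile 6: at (2,0), goal (1,1), distance |2-1|+|0-1| = 2
Tile 11: at (2,1), goal (2,2), distance |2-2|+|1-2| = 1
Tile 4: at (2,3), goal (0,3), distance |2-0|+|3-3| = 2
Tile 1: at (3,0), goal (0,0), distance |3-0|+|0-0| = 3
Tile 13: at (3,1), goal (3,0), distance |3-3|+|1-0| = 1
Tile 8: at (3,2), goal (1,3), distance |3-1|+|2-3| = 3
Tile 10: at (3,3), goal (2,1), distance |3-2|+|3-1| = 3
Sum: 1 + 4 + 1 + 5 + 3 + 1 + 2 + 4 + 2 + 1 + 2 + 3 + 1 + 3 + 3 = 36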